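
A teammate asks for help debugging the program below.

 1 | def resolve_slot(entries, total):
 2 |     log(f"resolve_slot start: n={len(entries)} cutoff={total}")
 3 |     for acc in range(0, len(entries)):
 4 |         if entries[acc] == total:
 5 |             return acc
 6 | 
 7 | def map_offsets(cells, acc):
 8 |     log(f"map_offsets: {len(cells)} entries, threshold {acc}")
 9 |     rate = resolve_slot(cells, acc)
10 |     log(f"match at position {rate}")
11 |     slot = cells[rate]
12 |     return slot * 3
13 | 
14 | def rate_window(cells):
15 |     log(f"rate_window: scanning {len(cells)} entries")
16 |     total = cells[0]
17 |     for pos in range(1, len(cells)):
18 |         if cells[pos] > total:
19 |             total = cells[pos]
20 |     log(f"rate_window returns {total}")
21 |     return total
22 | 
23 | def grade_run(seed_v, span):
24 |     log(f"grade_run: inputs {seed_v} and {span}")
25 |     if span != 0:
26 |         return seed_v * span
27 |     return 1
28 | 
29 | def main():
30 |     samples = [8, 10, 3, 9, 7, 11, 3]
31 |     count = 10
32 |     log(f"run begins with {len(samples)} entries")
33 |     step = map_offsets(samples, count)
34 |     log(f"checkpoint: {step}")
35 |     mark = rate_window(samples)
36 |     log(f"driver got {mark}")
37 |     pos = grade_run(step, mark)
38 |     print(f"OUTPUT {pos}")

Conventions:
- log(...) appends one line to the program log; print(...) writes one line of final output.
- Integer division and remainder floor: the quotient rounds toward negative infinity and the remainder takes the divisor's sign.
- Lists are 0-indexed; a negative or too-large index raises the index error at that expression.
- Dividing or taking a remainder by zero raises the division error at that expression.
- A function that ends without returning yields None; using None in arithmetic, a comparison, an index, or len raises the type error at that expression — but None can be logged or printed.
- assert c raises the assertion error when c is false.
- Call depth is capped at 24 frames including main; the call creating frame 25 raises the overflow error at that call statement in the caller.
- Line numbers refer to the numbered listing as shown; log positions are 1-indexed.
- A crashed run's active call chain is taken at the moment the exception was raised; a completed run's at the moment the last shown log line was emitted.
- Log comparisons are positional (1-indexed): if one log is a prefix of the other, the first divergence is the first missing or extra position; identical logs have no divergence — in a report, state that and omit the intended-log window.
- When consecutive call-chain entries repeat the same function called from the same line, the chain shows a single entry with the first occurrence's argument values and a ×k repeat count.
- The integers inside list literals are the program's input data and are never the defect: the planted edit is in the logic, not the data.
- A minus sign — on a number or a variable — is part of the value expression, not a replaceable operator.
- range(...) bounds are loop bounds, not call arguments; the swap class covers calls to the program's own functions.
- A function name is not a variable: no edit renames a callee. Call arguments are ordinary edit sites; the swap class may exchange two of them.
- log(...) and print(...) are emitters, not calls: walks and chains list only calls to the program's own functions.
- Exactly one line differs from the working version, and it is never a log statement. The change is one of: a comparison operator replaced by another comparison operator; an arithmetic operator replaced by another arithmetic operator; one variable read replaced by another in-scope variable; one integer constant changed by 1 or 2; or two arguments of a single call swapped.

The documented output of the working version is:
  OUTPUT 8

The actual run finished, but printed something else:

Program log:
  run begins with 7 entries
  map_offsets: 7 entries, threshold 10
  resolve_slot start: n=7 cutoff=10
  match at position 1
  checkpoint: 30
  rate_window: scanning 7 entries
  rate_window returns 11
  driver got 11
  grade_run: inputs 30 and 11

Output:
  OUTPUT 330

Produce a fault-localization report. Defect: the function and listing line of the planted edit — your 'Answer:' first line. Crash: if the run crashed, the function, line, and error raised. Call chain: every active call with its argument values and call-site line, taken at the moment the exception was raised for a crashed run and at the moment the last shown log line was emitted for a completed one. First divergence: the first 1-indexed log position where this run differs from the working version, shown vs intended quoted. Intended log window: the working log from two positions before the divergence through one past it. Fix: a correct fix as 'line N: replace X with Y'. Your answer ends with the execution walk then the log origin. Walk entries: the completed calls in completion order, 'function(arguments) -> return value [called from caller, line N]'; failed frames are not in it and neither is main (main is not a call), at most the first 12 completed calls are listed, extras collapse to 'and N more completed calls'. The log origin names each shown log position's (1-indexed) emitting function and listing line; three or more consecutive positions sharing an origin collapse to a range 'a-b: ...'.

Answer: the defect is in grade_run at line 26.
Key fact: Log streams are identical — the defect surfaces only in the printed output.
Call chain: main -> grade_run(30, 11) (called at line 37).
First divergence: none; the two logs match at every position.
Execution walk:
  resolve_slot([8, 10, 3, 9, 7, 11, 3], 10) -> 1  [called from map_offsets, line 9]
  map_offsets([8, 10, 3, 9, 7, 11, 3], 10) -> 30  [called from main, line 33]
  rate_window([8, 10, 3, 9, 7, 11, 3]) -> 11  [called from main, line 35]
  grade_run(30, 11) -> 330  [called from main, line 37]
Origin of each log line:
  1: logged in main at line 32
  2: logged in map_offsets at line 8
  3: logged in resolve_slot at line 2
  4: logged in map_offsets at line 10
  5: logged in main at line 34
  6: logged in rate_window at line 15
  7: logged in rate_window at line 20
  8: logged in main at line 36
  9: logged in grade_run at line 24
A correct fix: line 26: replace `*` with `%`.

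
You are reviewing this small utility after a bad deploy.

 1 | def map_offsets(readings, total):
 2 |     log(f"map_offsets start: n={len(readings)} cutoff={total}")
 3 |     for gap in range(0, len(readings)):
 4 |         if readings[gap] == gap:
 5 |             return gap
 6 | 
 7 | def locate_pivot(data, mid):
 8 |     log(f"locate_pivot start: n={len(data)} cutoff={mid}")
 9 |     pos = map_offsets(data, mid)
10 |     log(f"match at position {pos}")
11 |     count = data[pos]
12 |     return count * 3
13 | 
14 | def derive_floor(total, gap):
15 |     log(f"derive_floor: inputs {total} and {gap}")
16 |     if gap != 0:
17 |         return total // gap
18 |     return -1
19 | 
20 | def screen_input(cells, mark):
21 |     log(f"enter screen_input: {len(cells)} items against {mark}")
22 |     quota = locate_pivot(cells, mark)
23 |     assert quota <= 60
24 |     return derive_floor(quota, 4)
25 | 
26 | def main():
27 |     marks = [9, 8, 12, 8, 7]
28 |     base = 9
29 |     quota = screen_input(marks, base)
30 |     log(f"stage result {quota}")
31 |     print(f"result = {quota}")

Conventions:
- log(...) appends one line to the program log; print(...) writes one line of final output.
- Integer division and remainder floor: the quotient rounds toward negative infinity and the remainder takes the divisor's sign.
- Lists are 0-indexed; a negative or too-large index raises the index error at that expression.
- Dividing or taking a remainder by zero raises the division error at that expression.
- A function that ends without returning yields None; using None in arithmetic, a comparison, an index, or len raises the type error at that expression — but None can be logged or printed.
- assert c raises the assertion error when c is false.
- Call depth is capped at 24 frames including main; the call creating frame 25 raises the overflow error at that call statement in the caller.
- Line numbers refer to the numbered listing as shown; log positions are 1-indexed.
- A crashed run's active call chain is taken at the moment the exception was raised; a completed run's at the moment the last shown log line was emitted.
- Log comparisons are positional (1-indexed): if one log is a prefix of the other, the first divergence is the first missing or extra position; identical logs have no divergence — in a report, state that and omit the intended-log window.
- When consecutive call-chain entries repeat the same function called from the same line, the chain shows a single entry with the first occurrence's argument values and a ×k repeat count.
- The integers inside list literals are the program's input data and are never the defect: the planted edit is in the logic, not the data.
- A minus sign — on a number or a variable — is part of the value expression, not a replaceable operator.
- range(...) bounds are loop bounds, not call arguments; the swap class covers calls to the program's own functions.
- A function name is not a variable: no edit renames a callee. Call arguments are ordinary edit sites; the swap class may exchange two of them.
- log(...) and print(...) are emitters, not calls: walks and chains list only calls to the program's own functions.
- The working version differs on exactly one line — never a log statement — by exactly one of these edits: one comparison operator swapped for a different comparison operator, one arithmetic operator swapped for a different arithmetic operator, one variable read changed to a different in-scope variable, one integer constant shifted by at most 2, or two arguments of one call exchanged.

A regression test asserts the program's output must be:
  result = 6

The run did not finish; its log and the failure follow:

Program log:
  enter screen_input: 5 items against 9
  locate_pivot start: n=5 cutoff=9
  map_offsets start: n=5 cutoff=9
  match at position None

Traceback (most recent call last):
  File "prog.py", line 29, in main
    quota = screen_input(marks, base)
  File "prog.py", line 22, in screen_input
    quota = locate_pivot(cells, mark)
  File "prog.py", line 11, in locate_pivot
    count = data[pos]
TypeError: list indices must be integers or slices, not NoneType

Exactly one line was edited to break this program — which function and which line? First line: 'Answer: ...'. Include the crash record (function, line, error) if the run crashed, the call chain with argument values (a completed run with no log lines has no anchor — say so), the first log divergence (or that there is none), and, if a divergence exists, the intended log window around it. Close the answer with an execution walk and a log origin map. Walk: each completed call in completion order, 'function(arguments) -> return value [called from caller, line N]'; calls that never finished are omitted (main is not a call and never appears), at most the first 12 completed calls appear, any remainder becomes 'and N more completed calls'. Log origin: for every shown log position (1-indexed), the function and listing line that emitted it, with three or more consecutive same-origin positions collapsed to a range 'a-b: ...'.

Answer: the defect is in map_offsets at line 4.
Key fact: At log position 4 the runs split — shown 'match at position None', but the working version logs 'match at position 0'.
Crash: locate_pivot, line 11, TypeError.
Call chain: main -> screen_input([9, 8, 12, 8, 7], 9) (called at line 29) -> locate_pivot([9, 8, 12, 8, 7], 9) (called at line 22).
First divergence: at position 4 the run shows 'match at position None' where the working version logs 'match at position 0'.
Intended log window:
  2: locate_pivot start: n=5 cutoff=9
  3: map_offsets start: n=5 cutoff=9
  4: match at position 0
  5: derive_floor: inputs 27 and 4
Execution walk:
  map_offsets([9, 8, 12, 8, 7], 9) -> None  [called from locate_pivot, line 9]
Origin of each log line:
  1: from screen_input, line 21
  2: from locate_pivot, line 8
  3: from map_offsets, line 2
  4: from locate_pivot, line 10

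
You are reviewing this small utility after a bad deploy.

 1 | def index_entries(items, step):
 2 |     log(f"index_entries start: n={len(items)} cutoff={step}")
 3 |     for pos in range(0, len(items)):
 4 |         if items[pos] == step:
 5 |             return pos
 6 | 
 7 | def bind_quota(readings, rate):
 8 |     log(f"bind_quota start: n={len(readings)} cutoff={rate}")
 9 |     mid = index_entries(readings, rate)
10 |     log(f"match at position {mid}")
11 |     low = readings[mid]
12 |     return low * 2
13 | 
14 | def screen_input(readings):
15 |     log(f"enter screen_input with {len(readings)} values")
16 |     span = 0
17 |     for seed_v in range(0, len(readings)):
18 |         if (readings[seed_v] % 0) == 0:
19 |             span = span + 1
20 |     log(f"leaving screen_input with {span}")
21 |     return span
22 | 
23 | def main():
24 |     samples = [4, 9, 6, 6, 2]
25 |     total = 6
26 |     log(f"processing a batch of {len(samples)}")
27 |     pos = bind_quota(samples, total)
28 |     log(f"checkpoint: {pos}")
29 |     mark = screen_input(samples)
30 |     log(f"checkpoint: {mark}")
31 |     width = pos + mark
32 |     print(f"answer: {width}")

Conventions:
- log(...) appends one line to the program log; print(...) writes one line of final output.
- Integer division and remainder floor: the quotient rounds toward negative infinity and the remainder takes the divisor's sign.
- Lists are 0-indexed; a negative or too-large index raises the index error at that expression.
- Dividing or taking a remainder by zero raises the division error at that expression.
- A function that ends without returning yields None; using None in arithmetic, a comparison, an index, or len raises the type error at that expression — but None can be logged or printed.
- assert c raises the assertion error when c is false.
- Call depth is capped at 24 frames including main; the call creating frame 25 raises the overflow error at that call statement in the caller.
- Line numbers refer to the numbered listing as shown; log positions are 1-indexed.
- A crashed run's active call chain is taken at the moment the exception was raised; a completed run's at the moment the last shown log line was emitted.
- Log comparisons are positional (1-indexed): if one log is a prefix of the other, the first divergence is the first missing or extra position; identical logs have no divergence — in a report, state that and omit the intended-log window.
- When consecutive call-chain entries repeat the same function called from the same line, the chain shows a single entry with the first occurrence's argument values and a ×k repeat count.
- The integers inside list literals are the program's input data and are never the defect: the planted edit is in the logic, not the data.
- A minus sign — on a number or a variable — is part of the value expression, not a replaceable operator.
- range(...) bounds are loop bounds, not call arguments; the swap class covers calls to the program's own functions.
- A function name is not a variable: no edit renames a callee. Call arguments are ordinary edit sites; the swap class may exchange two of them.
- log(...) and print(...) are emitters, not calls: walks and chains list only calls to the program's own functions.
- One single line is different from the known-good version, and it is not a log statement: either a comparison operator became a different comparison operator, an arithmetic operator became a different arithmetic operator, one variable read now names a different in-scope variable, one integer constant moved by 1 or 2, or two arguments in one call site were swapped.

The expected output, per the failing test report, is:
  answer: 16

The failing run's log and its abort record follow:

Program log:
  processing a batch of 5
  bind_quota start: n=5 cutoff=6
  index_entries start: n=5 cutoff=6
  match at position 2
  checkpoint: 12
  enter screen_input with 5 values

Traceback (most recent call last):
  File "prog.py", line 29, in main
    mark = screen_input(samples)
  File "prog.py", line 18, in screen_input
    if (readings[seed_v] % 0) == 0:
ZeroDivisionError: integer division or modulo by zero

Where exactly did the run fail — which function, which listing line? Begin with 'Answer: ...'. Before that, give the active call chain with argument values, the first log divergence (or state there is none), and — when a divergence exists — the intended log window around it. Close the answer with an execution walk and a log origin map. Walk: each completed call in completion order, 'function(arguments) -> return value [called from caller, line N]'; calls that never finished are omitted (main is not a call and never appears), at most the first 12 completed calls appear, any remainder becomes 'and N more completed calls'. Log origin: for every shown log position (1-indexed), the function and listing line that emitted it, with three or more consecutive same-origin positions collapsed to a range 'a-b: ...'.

Answer: the error was raised in screen_input, line 18.
Core observation: After 6 matching log lines the faulty run goes silent, while the working version continues with 'leaving screen_input with 4'.
Call chain: main -> screen_input([4, 9, 6, 6, 2]) (called at line 29).
First divergence: position 7 — the faulty run's log ends after 6 lines; the working version continues with 'leaving screen_input with 4'.
Intended log window:
  5: checkpoint: 12
  6: enter screen_input with 5 values
  7: leaving screen_input with 4
  8: checkpoint: 4
Execution walk:
  index_entries([4, 9, 6, 6, 2], 6) -> 2  [called from bind_quota, line 9]
  bind_quota([4, 9, 6, 6, 2], 6) -> 12  [called from main, line 27]
Origin of each log line:
  1: emitted by main (line 26)
  2: emitted by bind_quota (line 8)
  3: emitted by index_entries (line 2)
  4: emitted by bind_quota (line 10)
  5: emitted by main (line 28)
  6: emitted by screen_input (line 15)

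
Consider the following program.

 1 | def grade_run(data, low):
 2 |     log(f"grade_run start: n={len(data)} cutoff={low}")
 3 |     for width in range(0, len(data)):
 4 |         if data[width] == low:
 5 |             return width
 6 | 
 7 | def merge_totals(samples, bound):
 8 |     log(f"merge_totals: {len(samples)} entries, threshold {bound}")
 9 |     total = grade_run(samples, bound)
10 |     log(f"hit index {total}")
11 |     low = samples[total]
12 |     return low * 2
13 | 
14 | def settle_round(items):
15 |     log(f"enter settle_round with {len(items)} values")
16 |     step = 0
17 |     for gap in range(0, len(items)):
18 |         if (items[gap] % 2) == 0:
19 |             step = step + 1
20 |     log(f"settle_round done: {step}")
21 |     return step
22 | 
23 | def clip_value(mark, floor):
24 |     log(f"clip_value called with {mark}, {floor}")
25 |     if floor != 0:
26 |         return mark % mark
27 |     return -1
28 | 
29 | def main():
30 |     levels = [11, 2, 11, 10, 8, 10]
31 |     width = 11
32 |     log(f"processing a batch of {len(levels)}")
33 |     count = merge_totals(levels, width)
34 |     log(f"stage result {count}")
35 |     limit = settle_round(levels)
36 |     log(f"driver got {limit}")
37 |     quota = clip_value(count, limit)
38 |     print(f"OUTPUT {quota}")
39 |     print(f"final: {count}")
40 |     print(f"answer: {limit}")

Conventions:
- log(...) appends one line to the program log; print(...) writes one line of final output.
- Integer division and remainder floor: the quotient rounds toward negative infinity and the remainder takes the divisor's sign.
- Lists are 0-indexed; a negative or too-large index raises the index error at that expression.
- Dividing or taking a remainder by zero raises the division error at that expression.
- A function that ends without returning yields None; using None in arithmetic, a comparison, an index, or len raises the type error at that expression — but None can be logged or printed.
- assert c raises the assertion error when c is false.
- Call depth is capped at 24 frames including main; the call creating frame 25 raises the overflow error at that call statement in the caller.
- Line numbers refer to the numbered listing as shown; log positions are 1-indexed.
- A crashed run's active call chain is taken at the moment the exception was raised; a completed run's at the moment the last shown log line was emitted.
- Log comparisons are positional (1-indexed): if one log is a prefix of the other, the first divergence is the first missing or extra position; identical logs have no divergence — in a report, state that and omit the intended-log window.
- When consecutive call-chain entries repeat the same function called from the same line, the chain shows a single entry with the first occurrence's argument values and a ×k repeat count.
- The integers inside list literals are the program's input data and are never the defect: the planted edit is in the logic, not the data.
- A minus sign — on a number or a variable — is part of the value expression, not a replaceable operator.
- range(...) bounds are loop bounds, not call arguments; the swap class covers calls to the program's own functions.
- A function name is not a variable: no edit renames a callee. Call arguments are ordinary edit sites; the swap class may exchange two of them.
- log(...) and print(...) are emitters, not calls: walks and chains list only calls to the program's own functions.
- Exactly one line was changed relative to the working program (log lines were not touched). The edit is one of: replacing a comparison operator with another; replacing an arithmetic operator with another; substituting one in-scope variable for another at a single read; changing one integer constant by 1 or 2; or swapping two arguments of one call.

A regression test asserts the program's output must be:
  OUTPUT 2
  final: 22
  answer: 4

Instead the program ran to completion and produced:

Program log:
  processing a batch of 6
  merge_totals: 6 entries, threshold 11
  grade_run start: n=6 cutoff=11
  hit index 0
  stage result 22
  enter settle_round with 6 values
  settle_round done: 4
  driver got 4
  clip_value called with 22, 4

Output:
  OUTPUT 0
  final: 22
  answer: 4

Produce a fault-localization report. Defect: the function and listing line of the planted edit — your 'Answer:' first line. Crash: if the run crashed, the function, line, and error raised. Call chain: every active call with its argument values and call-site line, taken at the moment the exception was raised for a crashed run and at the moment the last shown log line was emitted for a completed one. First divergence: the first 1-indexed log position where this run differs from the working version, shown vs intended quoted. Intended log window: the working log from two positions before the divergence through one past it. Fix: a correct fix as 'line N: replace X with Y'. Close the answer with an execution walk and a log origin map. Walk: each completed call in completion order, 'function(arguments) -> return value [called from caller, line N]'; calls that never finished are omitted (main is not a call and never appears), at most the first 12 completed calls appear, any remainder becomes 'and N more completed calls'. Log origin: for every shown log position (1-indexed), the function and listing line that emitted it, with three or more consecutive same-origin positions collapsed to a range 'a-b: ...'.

Answer: the defect is in clip_value at line 26.
Key observation: Log streams are identical — the defect surfaces only in the printed output.
Call chain: main -> clip_value(22, 4) (called at line 37).
First divergence: none — the logs agree in full.
Execution walk:
  grade_run([11, 2, 11, 10, 8, 10], 11) -> 0  [called from merge_totals, line 9]
  merge_totals([11, 2, 11, 10, 8, 10], 11) -> 22  [called from main, line 33]
  settle_round([11, 2, 11, 10, 8, 10]) -> 4  [called from main, line 35]
  clip_value(22, 4) -> 0  [called from main, line 37]
Log origins:
  1: from main, line 32
  2: from merge_totals, line 8
  3: from grade_run, line 2
  4: from merge_totals, line 10
  5: from main, line 34
  6: from settle_round, line 15
  7: from settle_round, line 20
  8: from main, line 36
  9: from clip_value, line 24
A correct fix: line 26: replace `mark % mark` with `mark % floor`.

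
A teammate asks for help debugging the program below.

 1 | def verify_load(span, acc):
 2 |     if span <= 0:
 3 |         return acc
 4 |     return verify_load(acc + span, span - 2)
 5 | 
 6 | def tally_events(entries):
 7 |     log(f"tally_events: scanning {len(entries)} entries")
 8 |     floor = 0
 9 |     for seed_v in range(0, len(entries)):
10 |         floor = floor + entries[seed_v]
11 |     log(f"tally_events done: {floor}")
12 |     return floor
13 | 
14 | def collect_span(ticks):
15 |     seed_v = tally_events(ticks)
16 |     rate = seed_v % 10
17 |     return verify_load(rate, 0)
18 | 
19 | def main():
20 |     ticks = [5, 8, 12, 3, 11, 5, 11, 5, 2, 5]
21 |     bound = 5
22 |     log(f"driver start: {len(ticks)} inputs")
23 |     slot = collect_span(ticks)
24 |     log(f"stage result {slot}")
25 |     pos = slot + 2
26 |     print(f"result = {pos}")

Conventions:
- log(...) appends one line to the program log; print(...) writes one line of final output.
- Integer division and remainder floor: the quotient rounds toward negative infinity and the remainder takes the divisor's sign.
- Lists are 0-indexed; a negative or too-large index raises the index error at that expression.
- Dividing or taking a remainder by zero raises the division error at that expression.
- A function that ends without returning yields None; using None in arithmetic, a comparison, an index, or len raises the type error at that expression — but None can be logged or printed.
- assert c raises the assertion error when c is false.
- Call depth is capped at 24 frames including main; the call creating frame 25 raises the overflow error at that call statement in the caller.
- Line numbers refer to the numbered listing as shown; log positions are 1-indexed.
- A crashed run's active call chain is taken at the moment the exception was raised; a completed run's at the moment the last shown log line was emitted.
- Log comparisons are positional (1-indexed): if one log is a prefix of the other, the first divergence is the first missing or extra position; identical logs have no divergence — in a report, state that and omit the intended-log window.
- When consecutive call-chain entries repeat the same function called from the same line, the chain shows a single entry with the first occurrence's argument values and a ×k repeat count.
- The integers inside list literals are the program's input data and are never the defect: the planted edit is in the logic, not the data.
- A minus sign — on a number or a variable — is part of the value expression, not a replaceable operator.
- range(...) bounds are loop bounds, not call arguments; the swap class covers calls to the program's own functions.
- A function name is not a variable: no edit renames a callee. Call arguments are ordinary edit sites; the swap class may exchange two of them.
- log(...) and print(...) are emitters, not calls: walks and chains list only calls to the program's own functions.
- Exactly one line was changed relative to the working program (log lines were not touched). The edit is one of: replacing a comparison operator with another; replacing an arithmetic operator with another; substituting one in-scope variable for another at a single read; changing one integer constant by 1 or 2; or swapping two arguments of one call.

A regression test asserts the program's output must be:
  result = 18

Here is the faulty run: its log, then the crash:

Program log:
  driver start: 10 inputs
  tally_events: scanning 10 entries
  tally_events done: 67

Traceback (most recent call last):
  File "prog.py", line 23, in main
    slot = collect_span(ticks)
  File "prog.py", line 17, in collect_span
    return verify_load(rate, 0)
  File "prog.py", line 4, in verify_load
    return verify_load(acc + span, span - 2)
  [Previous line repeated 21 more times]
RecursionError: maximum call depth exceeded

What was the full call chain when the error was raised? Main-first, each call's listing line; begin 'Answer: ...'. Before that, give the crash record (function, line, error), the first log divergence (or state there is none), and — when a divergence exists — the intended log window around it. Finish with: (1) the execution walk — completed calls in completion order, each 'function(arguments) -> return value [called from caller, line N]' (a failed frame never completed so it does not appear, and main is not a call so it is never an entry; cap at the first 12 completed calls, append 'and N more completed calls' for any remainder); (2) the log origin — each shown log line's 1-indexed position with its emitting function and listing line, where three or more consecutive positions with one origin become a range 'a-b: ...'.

Answer: main -> collect_span (called at line 23) -> verify_load (called at line 17) -> verify_load (called at line 4) ×21.
Key observation: The shown log is a 3-line prefix of the intended one, whose next entry is 'stage result 16'.
Crash: verify_load, line 4, RecursionError.
First divergence: position 4; the shown log stops at 3 lines while the working version next logs 'stage result 16'.
Intended log window:
  2: tally_events: scanning 10 entries
  3: tally_events done: 67
  4: stage result 16
Execution walk:
  tally_events([5, 8, 12, 3, 11, 5, 11, 5, 2, 5]) -> 67  [called from collect_span, line 15]
Log origin:
  1: emitted by main (line 22)
  2: emitted by tally_events (line 7)
  3: emitted by tally_events (line 11)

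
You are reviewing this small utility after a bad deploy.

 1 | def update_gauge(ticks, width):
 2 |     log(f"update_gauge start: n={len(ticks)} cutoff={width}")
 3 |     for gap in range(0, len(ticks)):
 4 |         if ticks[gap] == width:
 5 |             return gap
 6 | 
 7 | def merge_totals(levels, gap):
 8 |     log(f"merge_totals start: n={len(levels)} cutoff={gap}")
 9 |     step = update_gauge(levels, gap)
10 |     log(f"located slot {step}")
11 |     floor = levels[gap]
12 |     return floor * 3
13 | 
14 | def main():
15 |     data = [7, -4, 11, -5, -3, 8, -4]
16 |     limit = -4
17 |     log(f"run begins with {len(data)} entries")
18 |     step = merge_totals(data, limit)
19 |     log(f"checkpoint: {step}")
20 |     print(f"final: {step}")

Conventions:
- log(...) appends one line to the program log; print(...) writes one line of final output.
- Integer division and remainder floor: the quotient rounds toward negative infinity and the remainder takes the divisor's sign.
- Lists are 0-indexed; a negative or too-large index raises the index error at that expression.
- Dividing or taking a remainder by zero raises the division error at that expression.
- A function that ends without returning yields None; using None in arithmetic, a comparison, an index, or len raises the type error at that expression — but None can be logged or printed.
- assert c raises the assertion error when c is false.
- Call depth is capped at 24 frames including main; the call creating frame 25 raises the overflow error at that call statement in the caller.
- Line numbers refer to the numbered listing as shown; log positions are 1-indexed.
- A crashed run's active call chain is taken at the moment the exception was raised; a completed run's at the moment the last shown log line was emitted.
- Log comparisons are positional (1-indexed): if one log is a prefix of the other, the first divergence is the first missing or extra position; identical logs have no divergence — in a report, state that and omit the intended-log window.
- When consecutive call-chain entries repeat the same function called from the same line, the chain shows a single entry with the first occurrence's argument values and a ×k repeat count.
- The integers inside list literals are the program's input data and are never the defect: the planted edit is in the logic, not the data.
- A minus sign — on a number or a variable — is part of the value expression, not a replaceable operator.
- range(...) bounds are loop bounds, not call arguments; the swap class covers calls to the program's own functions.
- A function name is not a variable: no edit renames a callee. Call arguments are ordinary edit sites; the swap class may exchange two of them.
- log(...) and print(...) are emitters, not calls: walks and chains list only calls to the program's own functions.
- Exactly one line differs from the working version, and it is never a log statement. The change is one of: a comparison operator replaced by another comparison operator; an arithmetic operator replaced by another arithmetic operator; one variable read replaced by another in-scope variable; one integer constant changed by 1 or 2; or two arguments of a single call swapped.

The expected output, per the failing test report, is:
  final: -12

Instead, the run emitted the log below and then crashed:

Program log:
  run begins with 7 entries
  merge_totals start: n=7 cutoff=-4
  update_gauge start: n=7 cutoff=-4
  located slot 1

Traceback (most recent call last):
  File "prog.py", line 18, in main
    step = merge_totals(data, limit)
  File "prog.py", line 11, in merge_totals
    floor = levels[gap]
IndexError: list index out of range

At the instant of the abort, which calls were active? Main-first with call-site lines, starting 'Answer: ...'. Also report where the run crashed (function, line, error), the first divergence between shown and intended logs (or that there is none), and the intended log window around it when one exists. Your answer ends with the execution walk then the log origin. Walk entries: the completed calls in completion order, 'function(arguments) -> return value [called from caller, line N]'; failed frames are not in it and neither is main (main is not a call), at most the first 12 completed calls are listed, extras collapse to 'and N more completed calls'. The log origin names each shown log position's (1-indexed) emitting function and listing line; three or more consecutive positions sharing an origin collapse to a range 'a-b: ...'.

Answer: main -> merge_totals (called at line 18).
Key fact: The shown log is a 4-line prefix of the intended one, whose next entry is 'checkpoint: -12'.
Crash: merge_totals, line 11, IndexError.
First divergence: position 5 — the faulty run's log ends after 4 lines; the working version continues with 'checkpoint: -12'.
Intended log window:
  3: update_gauge start: n=7 cutoff=-4
  4: located slot 1
  5: checkpoint: -12
Execution walk:
  update_gauge([7, -4, 11, -5, -3, 8, -4], -4) -> 1  [called from merge_totals, line 9]
Log origins:
  1: logged in main at line 17
  2: logged in merge_totals at line 8
  3: logged in update_gauge at line 2
  4: logged in merge_totals at line 10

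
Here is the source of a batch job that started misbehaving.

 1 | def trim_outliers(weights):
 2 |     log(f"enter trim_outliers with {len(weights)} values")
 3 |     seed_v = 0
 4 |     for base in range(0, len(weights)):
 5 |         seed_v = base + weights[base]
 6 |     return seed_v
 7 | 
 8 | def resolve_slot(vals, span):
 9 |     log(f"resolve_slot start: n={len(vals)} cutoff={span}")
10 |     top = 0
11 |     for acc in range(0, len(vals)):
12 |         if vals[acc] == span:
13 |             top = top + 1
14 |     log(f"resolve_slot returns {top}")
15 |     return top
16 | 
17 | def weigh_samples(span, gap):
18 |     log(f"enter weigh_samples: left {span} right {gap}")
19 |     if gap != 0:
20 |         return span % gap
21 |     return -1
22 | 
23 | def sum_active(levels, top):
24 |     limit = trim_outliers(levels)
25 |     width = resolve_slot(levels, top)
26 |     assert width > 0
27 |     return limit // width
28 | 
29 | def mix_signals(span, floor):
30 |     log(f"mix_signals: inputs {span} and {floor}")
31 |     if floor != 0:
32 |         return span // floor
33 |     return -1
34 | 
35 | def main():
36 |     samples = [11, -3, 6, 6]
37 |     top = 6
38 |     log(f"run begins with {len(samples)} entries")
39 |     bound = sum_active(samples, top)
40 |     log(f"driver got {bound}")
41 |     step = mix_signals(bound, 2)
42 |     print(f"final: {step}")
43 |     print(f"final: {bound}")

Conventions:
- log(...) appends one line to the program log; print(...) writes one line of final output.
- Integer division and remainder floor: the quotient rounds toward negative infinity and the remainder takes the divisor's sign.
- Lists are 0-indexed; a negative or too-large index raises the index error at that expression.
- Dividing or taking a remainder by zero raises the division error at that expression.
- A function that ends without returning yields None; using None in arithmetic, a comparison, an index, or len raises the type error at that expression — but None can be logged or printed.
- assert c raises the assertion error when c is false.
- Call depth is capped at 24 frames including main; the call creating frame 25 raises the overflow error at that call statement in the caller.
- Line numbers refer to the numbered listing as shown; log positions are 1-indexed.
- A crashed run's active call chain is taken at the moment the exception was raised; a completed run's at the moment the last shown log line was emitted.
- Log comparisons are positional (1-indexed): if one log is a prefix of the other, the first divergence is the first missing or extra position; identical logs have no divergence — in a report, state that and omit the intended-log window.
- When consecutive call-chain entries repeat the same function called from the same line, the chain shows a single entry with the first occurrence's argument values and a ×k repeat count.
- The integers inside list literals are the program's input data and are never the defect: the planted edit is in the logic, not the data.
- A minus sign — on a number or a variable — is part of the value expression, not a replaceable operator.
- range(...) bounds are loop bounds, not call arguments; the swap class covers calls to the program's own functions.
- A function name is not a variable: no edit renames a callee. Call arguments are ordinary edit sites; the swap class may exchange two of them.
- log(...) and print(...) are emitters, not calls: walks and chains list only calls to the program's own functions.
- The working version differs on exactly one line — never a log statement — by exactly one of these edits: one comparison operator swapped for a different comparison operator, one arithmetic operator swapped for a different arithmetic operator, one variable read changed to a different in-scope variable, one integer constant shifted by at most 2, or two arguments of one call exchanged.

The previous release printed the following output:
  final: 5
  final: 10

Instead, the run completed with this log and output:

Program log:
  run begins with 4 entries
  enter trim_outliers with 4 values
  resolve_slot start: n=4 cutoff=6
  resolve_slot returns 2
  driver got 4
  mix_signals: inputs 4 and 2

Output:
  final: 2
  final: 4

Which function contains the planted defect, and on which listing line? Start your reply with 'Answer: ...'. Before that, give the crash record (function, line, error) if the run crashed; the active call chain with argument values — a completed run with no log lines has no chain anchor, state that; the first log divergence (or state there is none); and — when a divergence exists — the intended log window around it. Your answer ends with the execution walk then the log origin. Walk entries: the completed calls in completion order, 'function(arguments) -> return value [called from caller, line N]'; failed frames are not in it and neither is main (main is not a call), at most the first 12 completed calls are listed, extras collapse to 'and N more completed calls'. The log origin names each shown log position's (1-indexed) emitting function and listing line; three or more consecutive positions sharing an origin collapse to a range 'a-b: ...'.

Answer: the defect is in trim_outliers at line 5.
The tell: The earliest visible damage is log position 5 — 'driver got 4' rather than the intended 'driver got 10'.
Call chain: main -> mix_signals(4, 2) (called at line 41).
First divergence: at position 5 the run shows 'driver got 4' where the working version logs 'driver got 10'.
Intended log window:
  3: resolve_slot start: n=4 cutoff=6
  4: resolve_slot returns 2
  5: driver got 10
  6: mix_signals: inputs 10 and 2
Execution walk:
  trim_outliers([11, -3, 6, 6]) -> 9  [called from sum_active, line 24]
  resolve_slot([11, -3, 6, 6], 6) -> 2  [called from sum_active, line 25]
  sum_active([11, -3, 6, 6], 6) -> 4  [called from main, line 39]
  mix_signals(4, 2) -> 2  [called from main, line 41]
Origin of each log line:
  1: from main, line 38
  2: from trim_outliers, line 2
  3: from resolve_slot, line 9
  4: from resolve_slot, line 14
  5: from main, line 40
  6: from mix_signals, line 30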